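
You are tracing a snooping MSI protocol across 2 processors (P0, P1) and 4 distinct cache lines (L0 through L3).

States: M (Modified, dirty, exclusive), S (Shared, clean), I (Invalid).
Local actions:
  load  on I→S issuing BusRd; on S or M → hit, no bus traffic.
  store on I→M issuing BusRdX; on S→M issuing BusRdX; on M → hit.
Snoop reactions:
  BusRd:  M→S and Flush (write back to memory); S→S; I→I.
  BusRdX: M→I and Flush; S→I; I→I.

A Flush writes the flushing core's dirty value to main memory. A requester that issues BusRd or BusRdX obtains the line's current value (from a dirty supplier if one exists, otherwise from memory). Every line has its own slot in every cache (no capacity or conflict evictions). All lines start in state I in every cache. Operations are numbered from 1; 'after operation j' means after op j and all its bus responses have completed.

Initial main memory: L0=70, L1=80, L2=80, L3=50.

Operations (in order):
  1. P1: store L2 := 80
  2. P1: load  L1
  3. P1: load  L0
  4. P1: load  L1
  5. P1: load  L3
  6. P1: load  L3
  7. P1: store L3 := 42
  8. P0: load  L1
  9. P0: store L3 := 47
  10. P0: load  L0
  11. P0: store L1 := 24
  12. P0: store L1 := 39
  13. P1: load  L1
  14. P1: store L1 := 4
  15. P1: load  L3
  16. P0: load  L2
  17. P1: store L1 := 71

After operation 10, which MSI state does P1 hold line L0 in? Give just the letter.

state = S

[1] P1: store L2 := 80 | P0:I, P1:M(80) | bus: BusRdX
[2] P1: load  L1 | P0:I, P1:S(80) | bus: BusRd
[3] P1: load  L0 | P0:I, P1:S(70) | bus: BusRd
[4] P1: load  L1 | P0:I, P1:S(80) | bus: none
[5] P1: load  L3 | P0:I, P1:S(50) | bus: BusRd
[6] P1: load  L3 | P0:I, P1:S(50) | bus: none
[7] P1: store L3 := 42 | P0:I, P1:M(42) | bus: BusRdX
[8] P0: load  L1 | P0:S(80), P1:S(80) | bus: BusRd
[9] P0: store L3 := 47 | P0:M(47), P1:I | bus: BusRdX,Flush
[10] P0: load  L0 | P0:S(70), P1:S(70) | bus: BusRd
[11] P0: store L1 := 24 | P0:M(24), P1:I | bus: BusRdX
[12] P0: store L1 := 39 | P0:M(39), P1:I | bus: none
[13] P1: load  L1 | P0:S(39), P1:S(39) | bus: BusRd,Flush
[14] P1: store L1 := 4 | P0:I, P1:M(4) | bus: BusRdX
[15] P1: load  L3 | P0:S(47), P1:S(47) | bus: BusRd,Flush
[16] P0: load  L2 | P0:S(80), P1:S(80) | bus: BusRd,Flush
[17] P1: store L1 := 71 | P0:I, P1:M(71) | bus: none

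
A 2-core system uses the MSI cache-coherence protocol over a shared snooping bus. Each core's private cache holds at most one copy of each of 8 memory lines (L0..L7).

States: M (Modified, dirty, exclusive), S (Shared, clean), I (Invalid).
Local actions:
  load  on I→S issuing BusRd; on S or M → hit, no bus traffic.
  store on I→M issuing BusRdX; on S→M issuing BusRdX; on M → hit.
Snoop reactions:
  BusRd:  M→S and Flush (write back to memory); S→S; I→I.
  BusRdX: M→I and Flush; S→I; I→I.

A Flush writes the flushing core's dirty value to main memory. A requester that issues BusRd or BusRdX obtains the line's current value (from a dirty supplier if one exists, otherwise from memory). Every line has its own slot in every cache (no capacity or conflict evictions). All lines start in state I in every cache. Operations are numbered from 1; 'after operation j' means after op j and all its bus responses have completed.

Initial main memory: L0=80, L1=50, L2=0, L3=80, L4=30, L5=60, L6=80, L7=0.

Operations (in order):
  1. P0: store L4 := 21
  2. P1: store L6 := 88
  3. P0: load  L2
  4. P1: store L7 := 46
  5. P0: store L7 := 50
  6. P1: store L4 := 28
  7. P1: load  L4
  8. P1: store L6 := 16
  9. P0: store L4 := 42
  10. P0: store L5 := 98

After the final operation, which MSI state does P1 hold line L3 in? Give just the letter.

[1] P0: store L4 := 21 | P0:M(21), P1:I | bus: BusRdX
[2] P1: store L6 := 88 | P0:I, P1:M(88) | bus: BusRdX
[3] P0: load  L2 | P0:S(0), P1:I | bus: BusRd
[4] P1: store L7 := 46 | P0:I, P1:M(46) | bus: BusRdX
[5] P0: store L7 := 50 | P0:M(50), P1:I | bus: BusRdX,Flush
[6] P1: store L4 := 28 | P0:I, P1:M(28) | bus: BusRdX,Flush
[7] P1: load  L4 | P0:I, P1:M(28) | bus: none
[8] P1: store L6 := 16 | P0:I, P1:M(16) | bus: none
[9] P0: store L4 := 42 | P0:M(42), P1:I | bus: BusRdX,Flush
[10] P0: store L5 := 98 | P0:M(98), P1:I | bus: BusRdX

state = I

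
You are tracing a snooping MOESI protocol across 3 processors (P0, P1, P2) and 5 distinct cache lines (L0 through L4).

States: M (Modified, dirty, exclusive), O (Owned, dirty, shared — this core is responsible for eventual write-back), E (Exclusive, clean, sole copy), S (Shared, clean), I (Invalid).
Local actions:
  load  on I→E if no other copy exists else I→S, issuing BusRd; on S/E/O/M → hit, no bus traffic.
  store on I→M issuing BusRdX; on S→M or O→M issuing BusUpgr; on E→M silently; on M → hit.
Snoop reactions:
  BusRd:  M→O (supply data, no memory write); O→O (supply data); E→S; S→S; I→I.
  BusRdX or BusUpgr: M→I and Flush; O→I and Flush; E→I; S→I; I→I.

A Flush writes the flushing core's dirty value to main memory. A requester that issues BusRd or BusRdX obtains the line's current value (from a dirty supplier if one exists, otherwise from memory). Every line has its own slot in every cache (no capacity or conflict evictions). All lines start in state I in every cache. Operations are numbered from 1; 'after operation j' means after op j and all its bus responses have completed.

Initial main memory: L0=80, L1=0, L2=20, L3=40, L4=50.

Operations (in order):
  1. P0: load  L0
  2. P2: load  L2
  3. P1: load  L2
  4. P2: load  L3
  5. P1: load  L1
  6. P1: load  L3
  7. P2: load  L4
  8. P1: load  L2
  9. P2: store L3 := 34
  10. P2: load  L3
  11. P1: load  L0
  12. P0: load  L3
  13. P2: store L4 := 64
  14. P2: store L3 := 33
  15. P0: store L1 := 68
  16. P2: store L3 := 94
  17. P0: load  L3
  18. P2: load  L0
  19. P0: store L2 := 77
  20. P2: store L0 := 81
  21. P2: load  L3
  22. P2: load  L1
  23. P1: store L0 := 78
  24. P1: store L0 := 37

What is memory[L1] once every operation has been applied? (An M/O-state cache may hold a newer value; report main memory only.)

1. P0: load  L0  bus=[BusRd]  L0: P0=E P1=I P2=I  mem[L0]=80
2. P2: load  L2  bus=[BusRd]  L2: P0=I P1=I P2=E  mem[L2]=20
3. P1: load  L2  bus=[BusRd]  L2: P0=I P1=S P2=S  mem[L2]=20
4. P2: load  L3  bus=[BusRd]  L3: P0=I P1=I P2=E  mem[L3]=40
5. P1: load  L1  bus=[BusRd]  L1: P0=I P1=E P2=I  mem[L1]=0
6. P1: load  L3  bus=[BusRd]  L3: P0=I P1=S P2=S  mem[L3]=40
7. P2: load  L4  bus=[BusRd]  L4: P0=I P1=I P2=E  mem[L4]=50
8. P1: load  L2  bus=[-]  L2: P0=I P1=S P2=S  mem[L2]=20
9. P2: store L3 := 34  bus=[BusUpgr]  L3: P0=I P1=I P2=M  mem[L3]=40
10. P2: load  L3  bus=[-]  L3: P0=I P1=I P2=M  mem[L3]=40
11. P1: load  L0  bus=[BusRd]  L0: P0=S P1=S P2=I  mem[L0]=80
12. P0: load  L3  bus=[BusRd]  L3: P0=S P1=I P2=O  mem[L3]=40
13. P2: store L4 := 64  bus=[-]  L4: P0=I P1=I P2=M  mem[L4]=50
14. P2: store L3 := 33  bus=[BusUpgr]  L3: P0=I P1=I P2=M  mem[L3]=40
15. P0: store L1 := 68  bus=[BusRdX]  L1: P0=M P1=I P2=I  mem[L1]=0
16. P2: store L3 := 94  bus=[-]  L3: P0=I P1=I P2=M  mem[L3]=40
17. P0: load  L3  bus=[BusRd]  L3: P0=S P1=I P2=O  mem[L3]=40
18. P2: load  L0  bus=[BusRd]  L0: P0=S P1=S P2=S  mem[L0]=80
19. P0: store L2 := 77  bus=[BusRdX]  L2: P0=M P1=I P2=I  mem[L2]=20
20. P2: store L0 := 81  bus=[BusUpgr]  L0: P0=I P1=I P2=M  mem[L0]=80
21. P2: load  L3  bus=[-]  L3: P0=S P1=I P2=O  mem[L3]=40
22. P2: load  L1  bus=[BusRd]  L1: P0=O P1=I P2=S  mem[L1]=0
23. P1: store L0 := 78  bus=[BusRdX,Flush]  L0: P0=I P1=M P2=I  mem[L0]=81
24. P1: store L0 := 37  bus=[-]  L0: P0=I P1=M P2=I  mem[L0]=81

memory[L1] = 0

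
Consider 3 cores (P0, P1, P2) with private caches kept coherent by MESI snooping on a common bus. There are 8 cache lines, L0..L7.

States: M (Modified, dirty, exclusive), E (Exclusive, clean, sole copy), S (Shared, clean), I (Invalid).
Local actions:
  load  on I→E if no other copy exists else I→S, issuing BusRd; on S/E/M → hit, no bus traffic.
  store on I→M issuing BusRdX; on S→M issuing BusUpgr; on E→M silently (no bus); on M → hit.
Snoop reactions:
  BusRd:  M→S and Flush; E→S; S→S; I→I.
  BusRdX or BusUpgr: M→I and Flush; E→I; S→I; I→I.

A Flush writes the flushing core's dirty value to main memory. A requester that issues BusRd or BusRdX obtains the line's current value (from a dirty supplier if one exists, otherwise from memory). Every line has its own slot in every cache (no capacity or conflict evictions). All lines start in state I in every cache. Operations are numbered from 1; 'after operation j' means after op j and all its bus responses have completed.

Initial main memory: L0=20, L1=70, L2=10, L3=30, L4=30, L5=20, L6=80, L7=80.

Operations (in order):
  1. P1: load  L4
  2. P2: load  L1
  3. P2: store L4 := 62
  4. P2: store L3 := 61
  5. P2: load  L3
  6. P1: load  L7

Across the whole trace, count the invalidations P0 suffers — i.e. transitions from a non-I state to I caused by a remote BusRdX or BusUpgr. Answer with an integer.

invalidations = 0

1. P1: load  L4  bus=[BusRd]  L4: P0=I P1=E P2=I  mem[L4]=30
2. P2: load  L1  bus=[BusRd]  L1: P0=I P1=I P2=E  mem[L1]=70
3. P2: store L4 := 62  bus=[BusRdX]  L4: P0=I P1=I P2=M  mem[L4]=30
4. P2: store L3 := 61  bus=[BusRdX]  L3: P0=I P1=I P2=M  mem[L3]=30
5. P2: load  L3  bus=[-]  L3: P0=I P1=I P2=M  mem[L3]=30
6. P1: load  L7  bus=[BusRd]  L7: P0=I P1=E P2=I  mem[L7]=80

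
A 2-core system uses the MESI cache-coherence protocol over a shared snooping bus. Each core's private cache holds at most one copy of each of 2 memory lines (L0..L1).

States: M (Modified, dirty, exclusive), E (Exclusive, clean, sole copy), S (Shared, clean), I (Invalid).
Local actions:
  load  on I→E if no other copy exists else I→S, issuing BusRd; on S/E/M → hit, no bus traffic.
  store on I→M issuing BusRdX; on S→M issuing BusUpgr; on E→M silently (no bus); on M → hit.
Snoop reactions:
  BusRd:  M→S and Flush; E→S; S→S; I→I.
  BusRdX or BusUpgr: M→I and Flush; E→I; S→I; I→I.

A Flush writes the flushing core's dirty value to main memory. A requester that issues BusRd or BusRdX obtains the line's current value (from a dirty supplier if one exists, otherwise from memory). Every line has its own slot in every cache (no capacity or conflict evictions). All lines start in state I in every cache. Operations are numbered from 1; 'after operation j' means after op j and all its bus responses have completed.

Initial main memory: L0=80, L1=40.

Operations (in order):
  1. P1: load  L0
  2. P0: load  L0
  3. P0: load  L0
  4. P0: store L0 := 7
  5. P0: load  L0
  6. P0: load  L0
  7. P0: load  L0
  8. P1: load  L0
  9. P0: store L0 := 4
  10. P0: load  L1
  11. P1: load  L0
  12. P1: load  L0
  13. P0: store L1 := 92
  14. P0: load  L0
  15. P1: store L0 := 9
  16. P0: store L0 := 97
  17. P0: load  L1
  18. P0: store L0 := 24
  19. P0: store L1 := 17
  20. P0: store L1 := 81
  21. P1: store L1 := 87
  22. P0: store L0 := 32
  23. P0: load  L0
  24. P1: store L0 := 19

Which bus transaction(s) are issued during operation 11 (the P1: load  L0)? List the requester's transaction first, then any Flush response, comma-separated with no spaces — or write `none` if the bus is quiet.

[1] P1: load  L0 | P0:I, P1:E(80) | bus: BusRd
[2] P0: load  L0 | P0:S(80), P1:S(80) | bus: BusRd
[3] P0: load  L0 | P0:S(80), P1:S(80) | bus: none
[4] P0: store L0 := 7 | P0:M(7), P1:I | bus: BusUpgr
[5] P0: load  L0 | P0:M(7), P1:I | bus: none
[6] P0: load  L0 | P0:M(7), P1:I | bus: none
[7] P0: load  L0 | P0:M(7), P1:I | bus: none
[8] P1: load  L0 | P0:S(7), P1:S(7) | bus: BusRd,Flush
[9] P0: store L0 := 4 | P0:M(4), P1:I | bus: BusUpgr
[10] P0: load  L1 | P0:E(40), P1:I | bus: BusRd
[11] P1: load  L0 | P0:S(4), P1:S(4) | bus: BusRd,Flush
[12] P1: load  L0 | P0:S(4), P1:S(4) | bus: none
[13] P0: store L1 := 92 | P0:M(92), P1:I | bus: none
[14] P0: load  L0 | P0:S(4), P1:S(4) | bus: none
[15] P1: store L0 := 9 | P0:I, P1:M(9) | bus: BusUpgr
[16] P0: store L0 := 97 | P0:M(97), P1:I | bus: BusRdX,Flush
[17] P0: load  L1 | P0:M(92), P1:I | bus: none
[18] P0: store L0 := 24 | P0:M(24), P1:I | bus: none
[19] P0: store L1 := 17 | P0:M(17), P1:I | bus: none
[20] P0: store L1 := 81 | P0:M(81), P1:I | bus: none
[21] P1: store L1 := 87 | P0:I, P1:M(87) | bus: BusRdX,Flush
[22] P0: store L0 := 32 | P0:M(32), P1:I | bus: none
[23] P0: load  L0 | P0:M(32), P1:I | bus: none
[24] P1: store L0 := 19 | P0:I, P1:M(19) | bus: BusRdX,Flush

bus = BusRd,Flush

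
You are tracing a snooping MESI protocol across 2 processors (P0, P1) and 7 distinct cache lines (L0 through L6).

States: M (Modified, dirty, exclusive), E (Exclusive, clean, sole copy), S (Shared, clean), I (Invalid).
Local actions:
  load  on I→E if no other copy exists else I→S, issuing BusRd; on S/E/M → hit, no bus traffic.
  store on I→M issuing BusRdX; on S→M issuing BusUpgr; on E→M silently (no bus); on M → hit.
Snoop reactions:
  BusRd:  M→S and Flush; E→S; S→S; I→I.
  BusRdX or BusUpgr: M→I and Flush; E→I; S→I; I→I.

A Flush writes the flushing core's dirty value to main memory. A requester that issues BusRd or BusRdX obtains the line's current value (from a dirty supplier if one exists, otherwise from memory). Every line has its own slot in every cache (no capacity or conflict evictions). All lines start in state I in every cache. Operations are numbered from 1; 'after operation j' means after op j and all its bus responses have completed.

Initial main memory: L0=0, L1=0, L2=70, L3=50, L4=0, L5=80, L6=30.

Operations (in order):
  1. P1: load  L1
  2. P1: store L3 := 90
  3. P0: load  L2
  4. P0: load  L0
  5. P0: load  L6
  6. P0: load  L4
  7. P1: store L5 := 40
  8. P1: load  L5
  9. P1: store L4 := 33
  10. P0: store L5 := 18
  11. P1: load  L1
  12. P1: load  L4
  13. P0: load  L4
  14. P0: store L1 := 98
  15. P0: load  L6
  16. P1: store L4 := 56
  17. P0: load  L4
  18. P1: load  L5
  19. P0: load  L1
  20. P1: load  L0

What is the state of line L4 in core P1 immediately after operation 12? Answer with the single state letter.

state = M

1. P1: load  L1  bus=[BusRd]  L1: P0=I P1=E  mem[L1]=0
2. P1: store L3 := 90  bus=[BusRdX]  L3: P0=I P1=M  mem[L3]=50
3. P0: load  L2  bus=[BusRd]  L2: P0=E P1=I  mem[L2]=70
4. P0: load  L0  bus=[BusRd]  L0: P0=E P1=I  mem[L0]=0
5. P0: load  L6  bus=[BusRd]  L6: P0=E P1=I  mem[L6]=30
6. P0: load  L4  bus=[BusRd]  L4: P0=E P1=I  mem[L4]=0
7. P1: store L5 := 40  bus=[BusRdX]  L5: P0=I P1=M  mem[L5]=80
8. P1: load  L5  bus=[-]  L5: P0=I P1=M  mem[L5]=80
9. P1: store L4 := 33  bus=[BusRdX]  L4: P0=I P1=M  mem[L4]=0
10. P0: store L5 := 18  bus=[BusRdX,Flush]  L5: P0=M P1=I  mem[L5]=40
11. P1: load  L1  bus=[-]  L1: P0=I P1=E  mem[L1]=0
12. P1: load  L4  bus=[-]  L4: P0=I P1=M  mem[L4]=0
13. P0: load  L4  bus=[BusRd,Flush]  L4: P0=S P1=S  mem[L4]=33
14. P0: store L1 := 98  bus=[BusRdX]  L1: P0=M P1=I  mem[L1]=0
15. P0: load  L6  bus=[-]  L6: P0=E P1=I  mem[L6]=30
16. P1: store L4 := 56  bus=[BusUpgr]  L4: P0=I P1=M  mem[L4]=33
17. P0: load  L4  bus=[BusRd,Flush]  L4: P0=S P1=S  mem[L4]=56
18. P1: load  L5  bus=[BusRd,Flush]  L5: P0=S P1=S  mem[L5]=18
19. P0: load  L1  bus=[-]  L1: P0=M P1=I  mem[L1]=0
20. P1: load  L0  bus=[BusRd]  L0: P0=S P1=S  mem[L0]=0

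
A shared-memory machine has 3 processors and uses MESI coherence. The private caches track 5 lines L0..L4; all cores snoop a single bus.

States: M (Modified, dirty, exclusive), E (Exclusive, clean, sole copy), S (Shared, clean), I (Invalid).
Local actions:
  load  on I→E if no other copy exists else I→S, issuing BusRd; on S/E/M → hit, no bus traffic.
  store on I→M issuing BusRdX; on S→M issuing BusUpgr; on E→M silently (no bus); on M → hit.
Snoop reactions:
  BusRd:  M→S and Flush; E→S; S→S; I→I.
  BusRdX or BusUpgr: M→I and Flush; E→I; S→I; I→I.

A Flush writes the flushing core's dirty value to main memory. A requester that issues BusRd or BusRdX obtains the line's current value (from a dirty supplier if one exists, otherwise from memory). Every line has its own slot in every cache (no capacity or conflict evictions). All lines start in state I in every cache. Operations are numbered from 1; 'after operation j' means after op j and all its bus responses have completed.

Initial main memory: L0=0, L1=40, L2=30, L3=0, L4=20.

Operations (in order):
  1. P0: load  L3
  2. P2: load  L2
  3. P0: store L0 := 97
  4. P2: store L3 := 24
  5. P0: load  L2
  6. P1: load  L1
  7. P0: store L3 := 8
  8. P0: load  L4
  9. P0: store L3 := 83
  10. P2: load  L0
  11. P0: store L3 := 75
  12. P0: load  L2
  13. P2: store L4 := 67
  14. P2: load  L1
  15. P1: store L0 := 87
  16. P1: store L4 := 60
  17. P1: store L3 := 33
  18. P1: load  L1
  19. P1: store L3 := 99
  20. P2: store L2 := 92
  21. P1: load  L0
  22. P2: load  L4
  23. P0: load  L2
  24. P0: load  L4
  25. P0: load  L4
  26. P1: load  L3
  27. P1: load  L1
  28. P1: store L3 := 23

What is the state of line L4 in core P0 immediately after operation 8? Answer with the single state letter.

state = E

  op1 P0: load  L3 → E/I/I on L3; bus BusRd; mem=0
  op2 P2: load  L2 → I/I/E on L2; bus BusRd; mem=30
  op3 P0: store L0 := 97 → M/I/I on L0; bus BusRdX; mem=0
  op4 P2: store L3 := 24 → I/I/M on L3; bus BusRdX; mem=0
  op5 P0: load  L2 → S/I/S on L2; bus BusRd; mem=30
  op6 P1: load  L1 → I/E/I on L1; bus BusRd; mem=40
  op7 P0: store L3 := 8 → M/I/I on L3; bus BusRdX Flush; mem=24
  op8 P0: load  L4 → E/I/I on L4; bus BusRd; mem=20
  op9 P0: store L3 := 83 → M/I/I on L3; bus (none); mem=24
  op10 P2: load  L0 → S/I/S on L0; bus BusRd Flush; mem=97
  op11 P0: store L3 := 75 → M/I/I on L3; bus (none); mem=24
  op12 P0: load  L2 → S/I/S on L2; bus (none); mem=30
  op13 P2: store L4 := 67 → I/I/M on L4; bus BusRdX; mem=20
  op14 P2: load  L1 → I/S/S on L1; bus BusRd; mem=40
  op15 P1: store L0 := 87 → I/M/I on L0; bus BusRdX; mem=97
  op16 P1: store L4 := 60 → I/M/I on L4; bus BusRdX Flush; mem=67
  op17 P1: store L3 := 33 → I/M/I on L3; bus BusRdX Flush; mem=75
  op18 P1: load  L1 → I/S/S on L1; bus (none); mem=40
  op19 P1: store L3 := 99 → I/M/I on L3; bus (none); mem=75
  op20 P2: store L2 := 92 → I/I/M on L2; bus BusUpgr; mem=30
  op21 P1: load  L0 → I/M/I on L0; bus (none); mem=97
  op22 P2: load  L4 → I/S/S on L4; bus BusRd Flush; mem=60
  op23 P0: load  L2 → S/I/S on L2; bus BusRd Flush; mem=92
  op24 P0: load  L4 → S/S/S on L4; bus BusRd; mem=60
  op25 P0: load  L4 → S/S/S on L4; bus (none); mem=60
  op26 P1: load  L3 → I/M/I on L3; bus (none); mem=75
  op27 P1: load  L1 → I/S/S on L1; bus (none); mem=40
  op28 P1: store L3 := 23 → I/M/I on L3; bus (none); mem=75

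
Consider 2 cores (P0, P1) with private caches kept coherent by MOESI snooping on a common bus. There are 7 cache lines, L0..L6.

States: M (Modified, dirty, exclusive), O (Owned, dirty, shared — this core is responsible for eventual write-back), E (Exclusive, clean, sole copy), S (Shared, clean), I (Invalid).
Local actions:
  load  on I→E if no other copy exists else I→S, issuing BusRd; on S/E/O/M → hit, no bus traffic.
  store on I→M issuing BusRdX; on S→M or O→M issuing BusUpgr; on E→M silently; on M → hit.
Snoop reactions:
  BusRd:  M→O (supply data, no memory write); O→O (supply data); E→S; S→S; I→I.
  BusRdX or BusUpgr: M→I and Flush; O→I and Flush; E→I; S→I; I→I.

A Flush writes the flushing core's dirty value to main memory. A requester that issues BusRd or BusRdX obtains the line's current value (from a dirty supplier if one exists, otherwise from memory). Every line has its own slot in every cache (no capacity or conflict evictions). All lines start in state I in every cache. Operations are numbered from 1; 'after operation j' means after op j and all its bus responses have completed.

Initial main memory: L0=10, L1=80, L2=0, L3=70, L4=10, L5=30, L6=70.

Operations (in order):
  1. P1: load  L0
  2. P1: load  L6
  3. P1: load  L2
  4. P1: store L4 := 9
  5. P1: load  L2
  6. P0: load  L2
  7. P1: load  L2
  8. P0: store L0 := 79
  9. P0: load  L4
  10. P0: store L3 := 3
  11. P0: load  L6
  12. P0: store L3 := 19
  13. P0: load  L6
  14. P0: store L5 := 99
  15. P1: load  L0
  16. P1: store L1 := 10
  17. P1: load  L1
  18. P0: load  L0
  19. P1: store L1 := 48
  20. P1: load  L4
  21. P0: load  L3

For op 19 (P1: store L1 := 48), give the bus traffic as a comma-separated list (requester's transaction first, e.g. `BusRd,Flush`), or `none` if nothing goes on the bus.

bus = none

  op1 P1: load  L0 → I/E on L0; bus BusRd; mem=10
  op2 P1: load  L6 → I/E on L6; bus BusRd; mem=70
  op3 P1: load  L2 → I/E on L2; bus BusRd; mem=0
  op4 P1: store L4 := 9 → I/M on L4; bus BusRdX; mem=10
  op5 P1: load  L2 → I/E on L2; bus (none); mem=0
  op6 P0: load  L2 → S/S on L2; bus BusRd; mem=0
  op7 P1: load  L2 → S/S on L2; bus (none); mem=0
  op8 P0: store L0 := 79 → M/I on L0; bus BusRdX; mem=10
  op9 P0: load  L4 → S/O on L4; bus BusRd; mem=10
  op10 P0: store L3 := 3 → M/I on L3; bus BusRdX; mem=70
  op11 P0: load  L6 → S/S on L6; bus BusRd; mem=70
  op12 P0: store L3 := 19 → M/I on L3; bus (none); mem=70
  op13 P0: load  L6 → S/S on L6; bus (none); mem=70
  op14 P0: store L5 := 99 → M/I on L5; bus BusRdX; mem=30
  op15 P1: load  L0 → O/S on L0; bus BusRd; mem=10
  op16 P1: store L1 := 10 → I/M on L1; bus BusRdX; mem=80
  op17 P1: load  L1 → I/M on L1; bus (none); mem=80
  op18 P0: load  L0 → O/S on L0; bus (none); mem=10
  op19 P1: store L1 := 48 → I/M on L1; bus (none); mem=80
  op20 P1: load  L4 → S/O on L4; bus (none); mem=10
  op21 P0: load  L3 → M/I on L3; bus (none); mem=70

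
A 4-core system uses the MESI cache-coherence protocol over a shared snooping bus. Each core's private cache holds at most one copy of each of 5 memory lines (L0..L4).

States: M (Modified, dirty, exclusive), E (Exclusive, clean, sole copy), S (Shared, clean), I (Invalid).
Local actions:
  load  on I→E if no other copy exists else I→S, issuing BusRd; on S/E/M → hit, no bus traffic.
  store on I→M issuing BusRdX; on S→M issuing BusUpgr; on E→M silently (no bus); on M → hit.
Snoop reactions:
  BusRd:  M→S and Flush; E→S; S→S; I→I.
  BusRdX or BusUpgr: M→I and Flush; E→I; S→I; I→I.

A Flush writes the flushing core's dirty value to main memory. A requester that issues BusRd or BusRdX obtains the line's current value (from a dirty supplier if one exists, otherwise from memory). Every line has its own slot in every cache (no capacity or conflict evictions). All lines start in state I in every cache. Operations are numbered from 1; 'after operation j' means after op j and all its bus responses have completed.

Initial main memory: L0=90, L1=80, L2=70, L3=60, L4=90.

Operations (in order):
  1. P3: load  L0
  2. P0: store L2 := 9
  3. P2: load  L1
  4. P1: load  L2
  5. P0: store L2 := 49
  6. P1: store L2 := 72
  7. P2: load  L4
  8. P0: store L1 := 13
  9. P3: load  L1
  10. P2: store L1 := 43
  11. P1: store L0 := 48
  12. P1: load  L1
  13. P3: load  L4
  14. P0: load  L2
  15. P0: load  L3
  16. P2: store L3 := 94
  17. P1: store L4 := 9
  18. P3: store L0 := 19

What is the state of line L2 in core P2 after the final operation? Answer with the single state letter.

[1] P3: load  L0 | P0:I, P1:I, P2:I, P3:E(90) | bus: BusRd
[2] P0: store L2 := 9 | P0:M(9), P1:I, P2:I, P3:I | bus: BusRdX
[3] P2: load  L1 | P0:I, P1:I, P2:E(80), P3:I | bus: BusRd
[4] P1: load  L2 | P0:S(9), P1:S(9), P2:I, P3:I | bus: BusRd,Flush
[5] P0: store L2 := 49 | P0:M(49), P1:I, P2:I, P3:I | bus: BusUpgr
[6] P1: store L2 := 72 | P0:I, P1:M(72), P2:I, P3:I | bus: BusRdX,Flush
[7] P2: load  L4 | P0:I, P1:I, P2:E(90), P3:I | bus: BusRd
[8] P0: store L1 := 13 | P0:M(13), P1:I, P2:I, P3:I | bus: BusRdX
[9] P3: load  L1 | P0:S(13), P1:I, P2:I, P3:S(13) | bus: BusRd,Flush
[10] P2: store L1 := 43 | P0:I, P1:I, P2:M(43), P3:I | bus: BusRdX
[11] P1: store L0 := 48 | P0:I, P1:M(48), P2:I, P3:I | bus: BusRdX
[12] P1: load  L1 | P0:I, P1:S(43), P2:S(43), P3:I | bus: BusRd,Flush
[13] P3: load  L4 | P0:I, P1:I, P2:S(90), P3:S(90) | bus: BusRd
[14] P0: load  L2 | P0:S(72), P1:S(72), P2:I, P3:I | bus: BusRd,Flush
[15] P0: load  L3 | P0:E(60), P1:I, P2:I, P3:I | bus: BusRd
[16] P2: store L3 := 94 | P0:I, P1:I, P2:M(94), P3:I | bus: BusRdX
[17] P1: store L4 := 9 | P0:I, P1:M(9), P2:I, P3:I | bus: BusRdX
[18] P3: store L0 := 19 | P0:I, P1:I, P2:I, P3:M(19) | bus: BusRdX,Flush

state = I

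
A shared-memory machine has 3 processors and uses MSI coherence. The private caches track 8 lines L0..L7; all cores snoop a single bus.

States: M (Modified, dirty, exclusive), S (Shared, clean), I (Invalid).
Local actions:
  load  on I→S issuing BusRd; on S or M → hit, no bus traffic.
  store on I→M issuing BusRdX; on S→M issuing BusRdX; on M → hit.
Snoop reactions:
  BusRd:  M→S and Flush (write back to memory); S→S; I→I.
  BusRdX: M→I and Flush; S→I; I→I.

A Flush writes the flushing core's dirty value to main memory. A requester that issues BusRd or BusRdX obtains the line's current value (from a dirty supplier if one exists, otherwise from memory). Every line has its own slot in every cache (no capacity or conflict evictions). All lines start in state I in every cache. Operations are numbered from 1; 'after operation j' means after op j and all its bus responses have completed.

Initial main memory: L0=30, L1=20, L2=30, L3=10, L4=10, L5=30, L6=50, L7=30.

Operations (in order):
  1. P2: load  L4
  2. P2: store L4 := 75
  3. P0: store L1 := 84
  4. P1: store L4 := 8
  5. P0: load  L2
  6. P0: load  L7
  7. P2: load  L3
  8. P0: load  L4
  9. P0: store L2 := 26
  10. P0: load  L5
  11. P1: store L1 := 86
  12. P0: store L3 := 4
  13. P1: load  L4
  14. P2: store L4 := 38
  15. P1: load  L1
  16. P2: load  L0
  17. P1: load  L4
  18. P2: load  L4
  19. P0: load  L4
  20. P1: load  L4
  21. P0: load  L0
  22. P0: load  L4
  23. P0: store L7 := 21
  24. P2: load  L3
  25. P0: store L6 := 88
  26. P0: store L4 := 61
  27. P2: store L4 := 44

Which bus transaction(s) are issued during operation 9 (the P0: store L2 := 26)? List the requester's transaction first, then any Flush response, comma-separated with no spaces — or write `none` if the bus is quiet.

bus = BusRdX

  op1 P2: load  L4 → I/I/S on L4; bus BusRd; mem=10
  op2 P2: store L4 := 75 → I/I/M on L4; bus BusRdX; mem=10
  op3 P0: store L1 := 84 → M/I/I on L1; bus BusRdX; mem=20
  op4 P1: store L4 := 8 → I/M/I on L4; bus BusRdX Flush; mem=75
  op5 P0: load  L2 → S/I/I on L2; bus BusRd; mem=30
  op6 P0: load  L7 → S/I/I on L7; bus BusRd; mem=30
  op7 P2: load  L3 → I/I/S on L3; bus BusRd; mem=10
  op8 P0: load  L4 → S/S/I on L4; bus BusRd Flush; mem=8
  op9 P0: store L2 := 26 → M/I/I on L2; bus BusRdX; mem=30
  op10 P0: load  L5 → S/I/I on L5; bus BusRd; mem=30
  op11 P1: store L1 := 86 → I/M/I on L1; bus BusRdX Flush; mem=84
  op12 P0: store L3 := 4 → M/I/I on L3; bus BusRdX; mem=10
  op13 P1: load  L4 → S/S/I on L4; bus (none); mem=8
  op14 P2: store L4 := 38 → I/I/M on L4; bus BusRdX; mem=8
  op15 P1: load  L1 → I/M/I on L1; bus (none); mem=84
  op16 P2: load  L0 → I/I/S on L0; bus BusRd; mem=30
  op17 P1: load  L4 → I/S/S on L4; bus BusRd Flush; mem=38
  op18 P2: load  L4 → I/S/S on L4; bus (none); mem=38
  op19 P0: load  L4 → S/S/S on L4; bus BusRd; mem=38
  op20 P1: load  L4 → S/S/S on L4; bus (none); mem=38
  op21 P0: load  L0 → S/I/S on L0; bus BusRd; mem=30
  op22 P0: load  L4 → S/S/S on L4; bus (none); mem=38
  op23 P0: store L7 := 21 → M/I/I on L7; bus BusRdX; mem=30
  op24 P2: load  L3 → S/I/S on L3; bus BusRd Flush; mem=4
  op25 P0: store L6 := 88 → M/I/I on L6; bus BusRdX; mem=50
  op26 P0: store L4 := 61 → M/I/I on L4; bus BusRdX; mem=38
  op27 P2: store L4 := 44 → I/I/M on L4; bus BusRdX Flush; mem=61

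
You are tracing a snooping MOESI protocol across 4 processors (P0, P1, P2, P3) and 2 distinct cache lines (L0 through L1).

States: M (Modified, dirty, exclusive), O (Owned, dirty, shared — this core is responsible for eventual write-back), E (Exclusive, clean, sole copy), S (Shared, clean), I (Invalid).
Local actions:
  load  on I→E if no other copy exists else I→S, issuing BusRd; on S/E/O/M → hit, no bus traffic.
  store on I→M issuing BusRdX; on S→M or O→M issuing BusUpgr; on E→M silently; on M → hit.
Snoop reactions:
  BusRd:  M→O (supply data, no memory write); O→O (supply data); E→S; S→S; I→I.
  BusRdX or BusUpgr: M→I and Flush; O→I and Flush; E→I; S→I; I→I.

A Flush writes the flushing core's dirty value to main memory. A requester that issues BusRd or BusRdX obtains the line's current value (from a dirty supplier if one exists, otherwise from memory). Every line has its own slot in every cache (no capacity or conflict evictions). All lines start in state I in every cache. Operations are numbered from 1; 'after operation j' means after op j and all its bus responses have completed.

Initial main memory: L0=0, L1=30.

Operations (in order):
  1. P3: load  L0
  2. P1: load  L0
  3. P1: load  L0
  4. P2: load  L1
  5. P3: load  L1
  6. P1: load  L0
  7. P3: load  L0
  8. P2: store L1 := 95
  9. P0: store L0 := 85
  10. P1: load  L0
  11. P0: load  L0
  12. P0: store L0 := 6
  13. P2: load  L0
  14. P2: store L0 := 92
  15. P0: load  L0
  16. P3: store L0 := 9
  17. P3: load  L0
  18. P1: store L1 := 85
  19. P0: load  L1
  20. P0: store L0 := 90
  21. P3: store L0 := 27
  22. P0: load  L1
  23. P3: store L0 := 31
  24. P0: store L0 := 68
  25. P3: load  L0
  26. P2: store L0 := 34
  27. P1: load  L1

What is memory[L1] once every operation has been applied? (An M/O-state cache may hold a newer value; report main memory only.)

1. P3: load  L0  bus=[BusRd]  L0: P0=I P1=I P2=I P3=E  mem[L0]=0
2. P1: load  L0  bus=[BusRd]  L0: P0=I P1=S P2=I P3=S  mem[L0]=0
3. P1: load  L0  bus=[-]  L0: P0=I P1=S P2=I P3=S  mem[L0]=0
4. P2: load  L1  bus=[BusRd]  L1: P0=I P1=I P2=E P3=I  mem[L1]=30
5. P3: load  L1  bus=[BusRd]  L1: P0=I P1=I P2=S P3=S  mem[L1]=30
6. P1: load  L0  bus=[-]  L0: P0=I P1=S P2=I P3=S  mem[L0]=0
7. P3: load  L0  bus=[-]  L0: P0=I P1=S P2=I P3=S  mem[L0]=0
8. P2: store L1 := 95  bus=[BusUpgr]  L1: P0=I P1=I P2=M P3=I  mem[L1]=30
9. P0: store L0 := 85  bus=[BusRdX]  L0: P0=M P1=I P2=I P3=I  mem[L0]=0
10. P1: load  L0  bus=[BusRd]  L0: P0=O P1=S P2=I P3=I  mem[L0]=0
11. P0: load  L0  bus=[-]  L0: P0=O P1=S P2=I P3=I  mem[L0]=0
12. P0: store L0 := 6  bus=[BusUpgr]  L0: P0=M P1=I P2=I P3=I  mem[L0]=0
13. P2: load  L0  bus=[BusRd]  L0: P0=O P1=I P2=S P3=I  mem[L0]=0
14. P2: store L0 := 92  bus=[BusUpgr,Flush]  L0: P0=I P1=I P2=M P3=I  mem[L0]=6
15. P0: load  L0  bus=[BusRd]  L0: P0=S P1=I P2=O P3=I  mem[L0]=6
16. P3: store L0 := 9  bus=[BusRdX,Flush]  L0: P0=I P1=I P2=I P3=M  mem[L0]=92
17. P3: load  L0  bus=[-]  L0: P0=I P1=I P2=I P3=M  mem[L0]=92
18. P1: store L1 := 85  bus=[BusRdX,Flush]  L1: P0=I P1=M P2=I P3=I  mem[L1]=95
19. P0: load  L1  bus=[BusRd]  L1: P0=S P1=O P2=I P3=I  mem[L1]=95
20. P0: store L0 := 90  bus=[BusRdX,Flush]  L0: P0=M P1=I P2=I P3=I  mem[L0]=9
21. P3: store L0 := 27  bus=[BusRdX,Flush]  L0: P0=I P1=I P2=I P3=M  mem[L0]=90
22. P0: load  L1  bus=[-]  L1: P0=S P1=O P2=I P3=I  mem[L1]=95
23. P3: store L0 := 31  bus=[-]  L0: P0=I P1=I P2=I P3=M  mem[L0]=90
24. P0: store L0 := 68  bus=[BusRdX,Flush]  L0: P0=M P1=I P2=I P3=I  mem[L0]=31
25. P3: load  L0  bus=[BusRd]  L0: P0=O P1=I P2=I P3=S  mem[L0]=31
26. P2: store L0 := 34  bus=[BusRdX,Flush]  L0: P0=I P1=I P2=M P3=I  mem[L0]=68
27. P1: load  L1  bus=[-]  L1: P0=S P1=O P2=I P3=I  mem[L1]=95

memory[L1] = 95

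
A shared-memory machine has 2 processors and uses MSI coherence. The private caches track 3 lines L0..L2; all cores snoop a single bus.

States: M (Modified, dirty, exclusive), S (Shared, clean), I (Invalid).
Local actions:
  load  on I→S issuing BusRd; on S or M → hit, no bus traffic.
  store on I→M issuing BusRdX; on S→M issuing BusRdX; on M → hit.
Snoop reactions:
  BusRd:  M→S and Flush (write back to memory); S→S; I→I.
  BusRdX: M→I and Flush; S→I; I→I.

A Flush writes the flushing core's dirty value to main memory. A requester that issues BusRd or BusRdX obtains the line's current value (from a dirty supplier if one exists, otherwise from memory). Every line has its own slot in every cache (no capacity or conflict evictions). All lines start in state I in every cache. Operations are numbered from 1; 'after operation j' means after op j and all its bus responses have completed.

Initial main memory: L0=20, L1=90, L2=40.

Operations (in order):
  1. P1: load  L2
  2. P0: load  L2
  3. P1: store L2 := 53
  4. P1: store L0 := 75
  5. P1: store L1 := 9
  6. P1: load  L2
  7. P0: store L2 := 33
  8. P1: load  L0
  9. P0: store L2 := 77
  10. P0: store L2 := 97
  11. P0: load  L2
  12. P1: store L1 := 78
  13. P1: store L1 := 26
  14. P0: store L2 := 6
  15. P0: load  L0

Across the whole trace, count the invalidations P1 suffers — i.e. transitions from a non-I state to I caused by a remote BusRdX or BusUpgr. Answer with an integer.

1. P1: load  L2  bus=[BusRd]  L2: P0=I P1=S  mem[L2]=40
2. P0: load  L2  bus=[BusRd]  L2: P0=S P1=S  mem[L2]=40
3. P1: store L2 := 53  bus=[BusRdX]  L2: P0=I P1=M  mem[L2]=40
4. P1: store L0 := 75  bus=[BusRdX]  L0: P0=I P1=M  mem[L0]=20
5. P1: store L1 := 9  bus=[BusRdX]  L1: P0=I P1=M  mem[L1]=90
6. P1: load  L2  bus=[-]  L2: P0=I P1=M  mem[L2]=40
7. P0: store L2 := 33  bus=[BusRdX,Flush]  L2: P0=M P1=I  mem[L2]=53
8. P1: load  L0  bus=[-]  L0: P0=I P1=M  mem[L0]=20
9. P0: store L2 := 77  bus=[-]  L2: P0=M P1=I  mem[L2]=53
10. P0: store L2 := 97  bus=[-]  L2: P0=M P1=I  mem[L2]=53
11. P0: load  L2  bus=[-]  L2: P0=M P1=I  mem[L2]=53
12. P1: store L1 := 78  bus=[-]  L1: P0=I P1=M  mem[L1]=90
13. P1: store L1 := 26  bus=[-]  L1: P0=I P1=M  mem[L1]=90
14. P0: store L2 := 6  bus=[-]  L2: P0=M P1=I  mem[L2]=53
15. P0: load  L0  bus=[BusRd,Flush]  L0: P0=S P1=S  mem[L0]=75

invalidations = 1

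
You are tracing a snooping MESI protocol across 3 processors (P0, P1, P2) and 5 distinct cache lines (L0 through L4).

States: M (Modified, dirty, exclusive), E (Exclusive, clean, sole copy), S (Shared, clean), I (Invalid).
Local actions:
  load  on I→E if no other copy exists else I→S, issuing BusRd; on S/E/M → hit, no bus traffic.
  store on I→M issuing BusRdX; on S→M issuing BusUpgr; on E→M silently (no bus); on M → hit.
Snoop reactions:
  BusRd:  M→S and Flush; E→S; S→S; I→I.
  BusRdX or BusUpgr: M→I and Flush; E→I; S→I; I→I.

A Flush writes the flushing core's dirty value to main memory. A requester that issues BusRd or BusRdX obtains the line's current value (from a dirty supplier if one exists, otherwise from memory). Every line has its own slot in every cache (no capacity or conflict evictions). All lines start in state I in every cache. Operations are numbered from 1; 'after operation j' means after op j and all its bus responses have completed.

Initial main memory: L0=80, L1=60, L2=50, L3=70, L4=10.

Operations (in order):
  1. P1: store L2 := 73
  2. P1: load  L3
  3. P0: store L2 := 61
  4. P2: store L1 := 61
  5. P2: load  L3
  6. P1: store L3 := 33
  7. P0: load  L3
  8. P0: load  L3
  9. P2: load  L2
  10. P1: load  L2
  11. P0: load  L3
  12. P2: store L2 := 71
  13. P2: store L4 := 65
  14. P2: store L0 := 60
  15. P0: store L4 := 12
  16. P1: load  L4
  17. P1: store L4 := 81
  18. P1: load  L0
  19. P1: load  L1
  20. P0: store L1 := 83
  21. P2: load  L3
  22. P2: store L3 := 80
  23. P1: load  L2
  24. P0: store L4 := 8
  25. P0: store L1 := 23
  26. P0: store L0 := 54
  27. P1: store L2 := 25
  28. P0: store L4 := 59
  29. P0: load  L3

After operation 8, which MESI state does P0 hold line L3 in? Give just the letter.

state = S

1. P1: store L2 := 73  bus=[BusRdX]  L2: P0=I P1=M P2=I  mem[L2]=50
2. P1: load  L3  bus=[BusRd]  L3: P0=I P1=E P2=I  mem[L3]=70
3. P0: store L2 := 61  bus=[BusRdX,Flush]  L2: P0=M P1=I P2=I  mem[L2]=73
4. P2: store L1 := 61  bus=[BusRdX]  L1: P0=I P1=I P2=M  mem[L1]=60
5. P2: load  L3  bus=[BusRd]  L3: P0=I P1=S P2=S  mem[L3]=70
6. P1: store L3 := 33  bus=[BusUpgr]  L3: P0=I P1=M P2=I  mem[L3]=70
7. P0: load  L3  bus=[BusRd,Flush]  L3: P0=S P1=S P2=I  mem[L3]=33
8. P0: load  L3  bus=[-]  L3: P0=S P1=S P2=I  mem[L3]=33
9. P2: load  L2  bus=[BusRd,Flush]  L2: P0=S P1=I P2=S  mem[L2]=61
10. P1: load  L2  bus=[BusRd]  L2: P0=S P1=S P2=S  mem[L2]=61
11. P0: load  L3  bus=[-]  L3: P0=S P1=S P2=I  mem[L3]=33
12. P2: store L2 := 71  bus=[BusUpgr]  L2: P0=I P1=I P2=M  mem[L2]=61
13. P2: store L4 := 65  bus=[BusRdX]  L4: P0=I P1=I P2=M  mem[L4]=10
14. P2: store L0 := 60  bus=[BusRdX]  L0: P0=I P1=I P2=M  mem[L0]=80
15. P0: store L4 := 12  bus=[BusRdX,Flush]  L4: P0=M P1=I P2=I  mem[L4]=65
16. P1: load  L4  bus=[BusRd,Flush]  L4: P0=S P1=S P2=I  mem[L4]=12
17. P1: store L4 := 81  bus=[BusUpgr]  L4: P0=I P1=M P2=I  mem[L4]=12
18. P1: load  L0  bus=[BusRd,Flush]  L0: P0=I P1=S P2=S  mem[L0]=60
19. P1: load  L1  bus=[BusRd,Flush]  L1: P0=I P1=S P2=S  mem[L1]=61
20. P0: store L1 := 83  bus=[BusRdX]  L1: P0=M P1=I P2=I  mem[L1]=61
21. P2: load  L3  bus=[BusRd]  L3: P0=S P1=S P2=S  mem[L3]=33
22. P2: store L3 := 80  bus=[BusUpgr]  L3: P0=I P1=I P2=M  mem[L3]=33
23. P1: load  L2  bus=[BusRd,Flush]  L2: P0=I P1=S P2=S  mem[L2]=71
24. P0: store L4 := 8  bus=[BusRdX,Flush]  L4: P0=M P1=I P2=I  mem[L4]=81
25. P0: store L1 := 23  bus=[-]  L1: P0=M P1=I P2=I  mem[L1]=61
26. P0: store L0 := 54  bus=[BusRdX]  L0: P0=M P1=I P2=I  mem[L0]=60
27. P1: store L2 := 25  bus=[BusUpgr]  L2: P0=I P1=M P2=I  mem[L2]=71
28. P0: store L4 := 59  bus=[-]  L4: P0=M P1=I P2=I  mem[L4]=81
29. P0: load  L3  bus=[BusRd,Flush]  L3: P0=S P1=I P2=S  mem[L3]=80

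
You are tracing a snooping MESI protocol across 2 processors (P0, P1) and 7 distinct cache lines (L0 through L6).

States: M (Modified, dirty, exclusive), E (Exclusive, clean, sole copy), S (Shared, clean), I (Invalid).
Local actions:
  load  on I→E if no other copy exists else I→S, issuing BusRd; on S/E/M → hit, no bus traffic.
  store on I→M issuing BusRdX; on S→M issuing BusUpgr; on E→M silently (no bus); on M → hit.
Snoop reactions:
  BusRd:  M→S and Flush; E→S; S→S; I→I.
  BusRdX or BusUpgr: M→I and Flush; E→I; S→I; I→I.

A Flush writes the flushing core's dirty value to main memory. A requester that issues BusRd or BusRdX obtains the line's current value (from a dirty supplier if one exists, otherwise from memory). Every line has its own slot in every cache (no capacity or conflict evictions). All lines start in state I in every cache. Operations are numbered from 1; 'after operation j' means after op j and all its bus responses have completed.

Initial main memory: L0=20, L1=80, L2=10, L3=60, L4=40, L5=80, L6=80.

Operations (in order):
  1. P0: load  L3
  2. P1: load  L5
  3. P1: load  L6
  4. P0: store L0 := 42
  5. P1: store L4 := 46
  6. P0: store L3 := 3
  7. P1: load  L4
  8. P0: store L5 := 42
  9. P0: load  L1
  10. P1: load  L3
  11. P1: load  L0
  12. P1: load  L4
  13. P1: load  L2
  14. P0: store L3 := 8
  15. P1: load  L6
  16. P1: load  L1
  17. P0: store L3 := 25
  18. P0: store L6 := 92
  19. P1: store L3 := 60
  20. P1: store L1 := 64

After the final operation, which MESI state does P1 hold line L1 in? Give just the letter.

state = M

[1] P0: load  L3 | P0:E(60), P1:I | bus: BusRd
[2] P1: load  L5 | P0:I, P1:E(80) | bus: BusRd
[3] P1: load  L6 | P0:I, P1:E(80) | bus: BusRd
[4] P0: store L0 := 42 | P0:M(42), P1:I | bus: BusRdX
[5] P1: store L4 := 46 | P0:I, P1:M(46) | bus: BusRdX
[6] P0: store L3 := 3 | P0:M(3), P1:I | bus: none
[7] P1: load  L4 | P0:I, P1:M(46) | bus: none
[8] P0: store L5 := 42 | P0:M(42), P1:I | bus: BusRdX
[9] P0: load  L1 | P0:E(80), P1:I | bus: BusRd
[10] P1: load  L3 | P0:S(3), P1:S(3) | bus: BusRd,Flush
[11] P1: load  L0 | P0:S(42), P1:S(42) | bus: BusRd,Flush
[12] P1: load  L4 | P0:I, P1:M(46) | bus: none
[13] P1: load  L2 | P0:I, P1:E(10) | bus: BusRd
[14] P0: store L3 := 8 | P0:M(8), P1:I | bus: BusUpgr
[15] P1: load  L6 | P0:I, P1:E(80) | bus: none
[16] P1: load  L1 | P0:S(80), P1:S(80) | bus: BusRd
[17] P0: store L3 := 25 | P0:M(25), P1:I | bus: none
[18] P0: store L6 := 92 | P0:M(92), P1:I | bus: BusRdX
[19] P1: store L3 := 60 | P0:I, P1:M(60) | bus: BusRdX,Flush
[20] P1: store L1 := 64 | P0:I, P1:M(64) | bus: BusUpgr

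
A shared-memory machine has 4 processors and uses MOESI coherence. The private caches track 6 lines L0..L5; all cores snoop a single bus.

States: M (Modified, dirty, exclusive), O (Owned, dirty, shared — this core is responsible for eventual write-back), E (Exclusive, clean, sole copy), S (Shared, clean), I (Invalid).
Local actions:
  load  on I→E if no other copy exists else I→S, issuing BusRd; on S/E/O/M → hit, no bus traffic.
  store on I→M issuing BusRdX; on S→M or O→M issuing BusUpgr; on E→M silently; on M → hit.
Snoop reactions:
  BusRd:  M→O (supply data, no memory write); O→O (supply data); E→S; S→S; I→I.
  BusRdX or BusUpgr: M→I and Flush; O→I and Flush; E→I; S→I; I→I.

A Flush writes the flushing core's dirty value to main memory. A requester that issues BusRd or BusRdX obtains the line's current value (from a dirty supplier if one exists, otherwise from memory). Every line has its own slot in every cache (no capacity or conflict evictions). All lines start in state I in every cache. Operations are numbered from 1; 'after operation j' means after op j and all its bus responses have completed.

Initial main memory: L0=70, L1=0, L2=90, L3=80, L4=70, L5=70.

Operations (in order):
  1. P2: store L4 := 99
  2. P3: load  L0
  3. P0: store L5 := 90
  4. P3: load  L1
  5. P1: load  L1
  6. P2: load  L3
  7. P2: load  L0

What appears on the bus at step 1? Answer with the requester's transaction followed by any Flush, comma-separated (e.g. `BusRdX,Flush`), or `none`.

step 1: P2: store L4 := 99  ⟶  IIMI  (L4)  txn=BusRdX  M[L4]=70
step 2: P3: load  L0  ⟶  IIIE  (L0)  txn=BusRd  M[L0]=70
step 3: P0: store L5 := 90  ⟶  MIII  (L5)  txn=BusRdX  M[L5]=70
step 4: P3: load  L1  ⟶  IIIE  (L1)  txn=BusRd  M[L1]=0
step 5: P1: load  L1  ⟶  ISIS  (L1)  txn=BusRd  M[L1]=0
step 6: P2: load  L3  ⟶  IIEI  (L3)  txn=BusRd  M[L3]=80
step 7: P2: load  L0  ⟶  IISS  (L0)  txn=BusRd  M[L0]=70

bus = BusRdX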